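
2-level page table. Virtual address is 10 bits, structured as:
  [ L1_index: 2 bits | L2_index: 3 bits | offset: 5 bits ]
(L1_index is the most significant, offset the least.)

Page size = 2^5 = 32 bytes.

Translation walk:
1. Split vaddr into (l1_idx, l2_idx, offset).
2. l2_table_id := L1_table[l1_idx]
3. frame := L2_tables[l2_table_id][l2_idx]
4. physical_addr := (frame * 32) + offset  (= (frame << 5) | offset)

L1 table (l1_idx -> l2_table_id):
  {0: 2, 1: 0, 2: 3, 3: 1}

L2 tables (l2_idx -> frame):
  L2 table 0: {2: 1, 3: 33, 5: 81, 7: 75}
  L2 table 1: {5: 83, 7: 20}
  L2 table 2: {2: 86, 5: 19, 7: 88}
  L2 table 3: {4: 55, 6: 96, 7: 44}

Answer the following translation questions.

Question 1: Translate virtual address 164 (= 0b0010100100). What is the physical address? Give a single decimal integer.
vaddr = 164 = 0b0010100100
Split: l1_idx=0, l2_idx=5, offset=4
L1[0] = 2
L2[2][5] = 19
paddr = 19 * 32 + 4 = 612

Answer: 612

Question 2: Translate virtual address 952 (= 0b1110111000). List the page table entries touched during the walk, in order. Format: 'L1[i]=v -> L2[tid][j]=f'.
vaddr = 952 = 0b1110111000
Split: l1_idx=3, l2_idx=5, offset=24

Answer: L1[3]=1 -> L2[1][5]=83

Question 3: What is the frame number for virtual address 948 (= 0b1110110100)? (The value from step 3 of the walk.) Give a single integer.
vaddr = 948: l1_idx=3, l2_idx=5
L1[3] = 1; L2[1][5] = 83

Answer: 83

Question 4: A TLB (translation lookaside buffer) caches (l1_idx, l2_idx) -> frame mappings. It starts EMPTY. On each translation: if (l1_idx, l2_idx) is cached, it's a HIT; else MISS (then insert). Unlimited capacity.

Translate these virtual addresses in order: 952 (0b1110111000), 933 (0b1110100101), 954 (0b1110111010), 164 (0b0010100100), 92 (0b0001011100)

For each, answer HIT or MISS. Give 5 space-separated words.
Answer: MISS HIT HIT MISS MISS

Derivation:
vaddr=952: (3,5) not in TLB -> MISS, insert
vaddr=933: (3,5) in TLB -> HIT
vaddr=954: (3,5) in TLB -> HIT
vaddr=164: (0,5) not in TLB -> MISS, insert
vaddr=92: (0,2) not in TLB -> MISS, insert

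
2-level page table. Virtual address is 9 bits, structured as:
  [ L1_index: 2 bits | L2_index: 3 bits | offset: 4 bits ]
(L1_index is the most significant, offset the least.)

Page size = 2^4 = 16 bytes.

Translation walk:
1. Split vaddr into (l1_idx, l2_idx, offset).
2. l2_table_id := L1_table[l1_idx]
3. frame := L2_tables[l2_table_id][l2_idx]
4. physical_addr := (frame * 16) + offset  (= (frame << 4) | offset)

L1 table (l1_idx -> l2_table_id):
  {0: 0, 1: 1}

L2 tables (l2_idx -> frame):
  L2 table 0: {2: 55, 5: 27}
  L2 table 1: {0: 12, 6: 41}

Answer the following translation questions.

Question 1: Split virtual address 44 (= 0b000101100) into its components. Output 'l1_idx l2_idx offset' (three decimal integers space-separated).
vaddr = 44 = 0b000101100
  top 2 bits -> l1_idx = 0
  next 3 bits -> l2_idx = 2
  bottom 4 bits -> offset = 12

Answer: 0 2 12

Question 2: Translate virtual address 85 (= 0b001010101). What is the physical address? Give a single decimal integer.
vaddr = 85 = 0b001010101
Split: l1_idx=0, l2_idx=5, offset=5
L1[0] = 0
L2[0][5] = 27
paddr = 27 * 16 + 5 = 437

Answer: 437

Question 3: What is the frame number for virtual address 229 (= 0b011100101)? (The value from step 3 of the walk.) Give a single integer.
vaddr = 229: l1_idx=1, l2_idx=6
L1[1] = 1; L2[1][6] = 41

Answer: 41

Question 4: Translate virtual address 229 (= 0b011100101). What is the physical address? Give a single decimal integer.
Answer: 661

Derivation:
vaddr = 229 = 0b011100101
Split: l1_idx=1, l2_idx=6, offset=5
L1[1] = 1
L2[1][6] = 41
paddr = 41 * 16 + 5 = 661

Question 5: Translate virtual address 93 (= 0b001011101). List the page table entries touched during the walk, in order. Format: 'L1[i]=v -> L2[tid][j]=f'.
vaddr = 93 = 0b001011101
Split: l1_idx=0, l2_idx=5, offset=13

Answer: L1[0]=0 -> L2[0][5]=27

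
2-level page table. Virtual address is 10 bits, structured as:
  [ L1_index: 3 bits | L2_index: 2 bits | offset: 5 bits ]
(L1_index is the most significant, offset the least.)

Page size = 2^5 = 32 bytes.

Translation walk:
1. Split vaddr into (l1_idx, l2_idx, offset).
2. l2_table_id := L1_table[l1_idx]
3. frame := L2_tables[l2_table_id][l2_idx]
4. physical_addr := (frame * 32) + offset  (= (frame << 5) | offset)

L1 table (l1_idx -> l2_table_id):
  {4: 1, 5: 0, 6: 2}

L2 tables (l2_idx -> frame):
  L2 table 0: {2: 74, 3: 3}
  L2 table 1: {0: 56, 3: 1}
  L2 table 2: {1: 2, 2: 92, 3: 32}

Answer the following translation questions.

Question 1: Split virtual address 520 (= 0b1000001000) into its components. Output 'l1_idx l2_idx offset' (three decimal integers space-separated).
vaddr = 520 = 0b1000001000
  top 3 bits -> l1_idx = 4
  next 2 bits -> l2_idx = 0
  bottom 5 bits -> offset = 8

Answer: 4 0 8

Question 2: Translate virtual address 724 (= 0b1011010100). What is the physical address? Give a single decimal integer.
Answer: 2388

Derivation:
vaddr = 724 = 0b1011010100
Split: l1_idx=5, l2_idx=2, offset=20
L1[5] = 0
L2[0][2] = 74
paddr = 74 * 32 + 20 = 2388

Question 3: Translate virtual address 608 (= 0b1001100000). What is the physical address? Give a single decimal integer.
Answer: 32

Derivation:
vaddr = 608 = 0b1001100000
Split: l1_idx=4, l2_idx=3, offset=0
L1[4] = 1
L2[1][3] = 1
paddr = 1 * 32 + 0 = 32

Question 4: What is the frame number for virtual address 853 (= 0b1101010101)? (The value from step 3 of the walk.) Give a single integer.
vaddr = 853: l1_idx=6, l2_idx=2
L1[6] = 2; L2[2][2] = 92

Answer: 92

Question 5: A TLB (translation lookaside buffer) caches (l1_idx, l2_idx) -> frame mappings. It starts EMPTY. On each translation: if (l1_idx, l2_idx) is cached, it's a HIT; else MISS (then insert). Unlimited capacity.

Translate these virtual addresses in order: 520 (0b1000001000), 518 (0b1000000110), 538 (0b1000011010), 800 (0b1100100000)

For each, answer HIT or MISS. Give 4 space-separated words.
vaddr=520: (4,0) not in TLB -> MISS, insert
vaddr=518: (4,0) in TLB -> HIT
vaddr=538: (4,0) in TLB -> HIT
vaddr=800: (6,1) not in TLB -> MISS, insert

Answer: MISS HIT HIT MISS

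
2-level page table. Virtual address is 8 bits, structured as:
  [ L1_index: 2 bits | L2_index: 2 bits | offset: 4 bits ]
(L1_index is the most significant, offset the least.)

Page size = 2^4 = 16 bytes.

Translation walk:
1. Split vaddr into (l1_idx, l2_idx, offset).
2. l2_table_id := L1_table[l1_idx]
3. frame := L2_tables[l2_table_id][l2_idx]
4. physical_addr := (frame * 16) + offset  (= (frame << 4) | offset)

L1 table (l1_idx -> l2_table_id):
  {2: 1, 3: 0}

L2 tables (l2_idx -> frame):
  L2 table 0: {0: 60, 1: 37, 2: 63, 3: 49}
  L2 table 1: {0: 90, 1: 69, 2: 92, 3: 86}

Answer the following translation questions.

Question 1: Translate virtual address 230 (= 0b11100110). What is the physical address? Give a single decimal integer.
Answer: 1014

Derivation:
vaddr = 230 = 0b11100110
Split: l1_idx=3, l2_idx=2, offset=6
L1[3] = 0
L2[0][2] = 63
paddr = 63 * 16 + 6 = 1014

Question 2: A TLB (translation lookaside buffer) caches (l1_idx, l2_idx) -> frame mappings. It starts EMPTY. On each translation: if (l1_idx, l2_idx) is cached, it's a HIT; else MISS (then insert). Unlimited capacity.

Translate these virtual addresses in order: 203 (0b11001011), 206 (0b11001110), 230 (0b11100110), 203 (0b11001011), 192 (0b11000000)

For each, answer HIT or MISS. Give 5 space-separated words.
vaddr=203: (3,0) not in TLB -> MISS, insert
vaddr=206: (3,0) in TLB -> HIT
vaddr=230: (3,2) not in TLB -> MISS, insert
vaddr=203: (3,0) in TLB -> HIT
vaddr=192: (3,0) in TLB -> HIT

Answer: MISS HIT MISS HIT HIT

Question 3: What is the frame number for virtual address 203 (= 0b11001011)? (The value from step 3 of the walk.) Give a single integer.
Answer: 60

Derivation:
vaddr = 203: l1_idx=3, l2_idx=0
L1[3] = 0; L2[0][0] = 60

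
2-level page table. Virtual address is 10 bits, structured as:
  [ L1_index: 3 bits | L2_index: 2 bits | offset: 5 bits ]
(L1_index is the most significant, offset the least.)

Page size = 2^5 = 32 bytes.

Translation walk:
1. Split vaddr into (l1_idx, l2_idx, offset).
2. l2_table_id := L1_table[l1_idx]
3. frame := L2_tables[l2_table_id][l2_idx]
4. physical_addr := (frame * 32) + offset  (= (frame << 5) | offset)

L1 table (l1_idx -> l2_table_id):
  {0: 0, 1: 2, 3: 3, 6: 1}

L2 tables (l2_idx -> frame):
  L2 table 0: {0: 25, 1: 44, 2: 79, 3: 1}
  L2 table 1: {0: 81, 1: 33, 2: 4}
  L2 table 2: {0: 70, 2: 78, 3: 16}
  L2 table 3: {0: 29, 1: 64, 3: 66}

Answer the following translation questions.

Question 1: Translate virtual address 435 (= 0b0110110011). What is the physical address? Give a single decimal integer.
vaddr = 435 = 0b0110110011
Split: l1_idx=3, l2_idx=1, offset=19
L1[3] = 3
L2[3][1] = 64
paddr = 64 * 32 + 19 = 2067

Answer: 2067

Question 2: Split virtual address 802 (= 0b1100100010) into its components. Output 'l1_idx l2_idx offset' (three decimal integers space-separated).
vaddr = 802 = 0b1100100010
  top 3 bits -> l1_idx = 6
  next 2 bits -> l2_idx = 1
  bottom 5 bits -> offset = 2

Answer: 6 1 2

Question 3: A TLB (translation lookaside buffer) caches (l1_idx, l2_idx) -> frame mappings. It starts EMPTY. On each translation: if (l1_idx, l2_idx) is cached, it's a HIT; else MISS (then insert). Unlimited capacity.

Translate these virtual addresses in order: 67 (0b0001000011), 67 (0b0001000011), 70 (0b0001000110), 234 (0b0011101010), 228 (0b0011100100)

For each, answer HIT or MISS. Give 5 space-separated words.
vaddr=67: (0,2) not in TLB -> MISS, insert
vaddr=67: (0,2) in TLB -> HIT
vaddr=70: (0,2) in TLB -> HIT
vaddr=234: (1,3) not in TLB -> MISS, insert
vaddr=228: (1,3) in TLB -> HIT

Answer: MISS HIT HIT MISS HIT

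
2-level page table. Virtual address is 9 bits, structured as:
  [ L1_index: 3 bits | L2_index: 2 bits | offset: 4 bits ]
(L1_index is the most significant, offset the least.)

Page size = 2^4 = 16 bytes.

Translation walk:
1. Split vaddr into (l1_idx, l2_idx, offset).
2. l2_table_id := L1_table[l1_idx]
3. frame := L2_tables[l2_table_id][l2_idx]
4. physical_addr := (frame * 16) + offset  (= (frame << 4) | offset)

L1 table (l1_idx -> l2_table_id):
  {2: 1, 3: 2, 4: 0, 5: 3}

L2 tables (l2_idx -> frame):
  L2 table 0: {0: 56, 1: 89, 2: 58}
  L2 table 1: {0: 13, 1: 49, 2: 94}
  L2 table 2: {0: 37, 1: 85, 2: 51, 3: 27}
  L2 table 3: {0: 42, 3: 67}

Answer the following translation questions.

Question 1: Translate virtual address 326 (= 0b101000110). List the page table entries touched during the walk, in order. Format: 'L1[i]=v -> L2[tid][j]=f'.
vaddr = 326 = 0b101000110
Split: l1_idx=5, l2_idx=0, offset=6

Answer: L1[5]=3 -> L2[3][0]=42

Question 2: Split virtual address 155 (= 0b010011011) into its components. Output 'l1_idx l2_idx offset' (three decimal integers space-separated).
vaddr = 155 = 0b010011011
  top 3 bits -> l1_idx = 2
  next 2 bits -> l2_idx = 1
  bottom 4 bits -> offset = 11

Answer: 2 1 11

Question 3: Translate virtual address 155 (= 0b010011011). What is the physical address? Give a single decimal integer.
vaddr = 155 = 0b010011011
Split: l1_idx=2, l2_idx=1, offset=11
L1[2] = 1
L2[1][1] = 49
paddr = 49 * 16 + 11 = 795

Answer: 795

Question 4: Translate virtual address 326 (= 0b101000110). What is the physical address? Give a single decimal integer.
Answer: 678

Derivation:
vaddr = 326 = 0b101000110
Split: l1_idx=5, l2_idx=0, offset=6
L1[5] = 3
L2[3][0] = 42
paddr = 42 * 16 + 6 = 678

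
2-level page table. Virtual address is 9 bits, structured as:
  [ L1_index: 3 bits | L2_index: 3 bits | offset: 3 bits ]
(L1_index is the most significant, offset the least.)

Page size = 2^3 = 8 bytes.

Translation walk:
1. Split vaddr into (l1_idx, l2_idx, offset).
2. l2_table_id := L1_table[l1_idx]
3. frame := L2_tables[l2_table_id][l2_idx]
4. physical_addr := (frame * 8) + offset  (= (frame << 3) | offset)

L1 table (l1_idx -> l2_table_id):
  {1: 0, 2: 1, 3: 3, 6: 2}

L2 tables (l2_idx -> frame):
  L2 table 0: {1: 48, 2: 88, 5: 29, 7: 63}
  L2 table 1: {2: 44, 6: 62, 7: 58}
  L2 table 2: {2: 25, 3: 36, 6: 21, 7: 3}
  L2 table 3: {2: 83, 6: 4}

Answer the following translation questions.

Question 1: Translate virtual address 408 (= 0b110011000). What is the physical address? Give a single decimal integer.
Answer: 288

Derivation:
vaddr = 408 = 0b110011000
Split: l1_idx=6, l2_idx=3, offset=0
L1[6] = 2
L2[2][3] = 36
paddr = 36 * 8 + 0 = 288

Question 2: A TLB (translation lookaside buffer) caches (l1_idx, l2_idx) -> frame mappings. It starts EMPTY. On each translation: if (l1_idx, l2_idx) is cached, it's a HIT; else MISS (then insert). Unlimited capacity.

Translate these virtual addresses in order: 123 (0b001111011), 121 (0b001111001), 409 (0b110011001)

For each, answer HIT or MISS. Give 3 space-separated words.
vaddr=123: (1,7) not in TLB -> MISS, insert
vaddr=121: (1,7) in TLB -> HIT
vaddr=409: (6,3) not in TLB -> MISS, insert

Answer: MISS HIT MISS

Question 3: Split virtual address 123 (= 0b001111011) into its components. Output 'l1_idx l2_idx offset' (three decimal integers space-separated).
vaddr = 123 = 0b001111011
  top 3 bits -> l1_idx = 1
  next 3 bits -> l2_idx = 7
  bottom 3 bits -> offset = 3

Answer: 1 7 3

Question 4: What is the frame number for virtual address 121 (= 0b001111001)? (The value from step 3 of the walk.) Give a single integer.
Answer: 63

Derivation:
vaddr = 121: l1_idx=1, l2_idx=7
L1[1] = 0; L2[0][7] = 63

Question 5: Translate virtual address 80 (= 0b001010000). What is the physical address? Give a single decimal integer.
vaddr = 80 = 0b001010000
Split: l1_idx=1, l2_idx=2, offset=0
L1[1] = 0
L2[0][2] = 88
paddr = 88 * 8 + 0 = 704

Answer: 704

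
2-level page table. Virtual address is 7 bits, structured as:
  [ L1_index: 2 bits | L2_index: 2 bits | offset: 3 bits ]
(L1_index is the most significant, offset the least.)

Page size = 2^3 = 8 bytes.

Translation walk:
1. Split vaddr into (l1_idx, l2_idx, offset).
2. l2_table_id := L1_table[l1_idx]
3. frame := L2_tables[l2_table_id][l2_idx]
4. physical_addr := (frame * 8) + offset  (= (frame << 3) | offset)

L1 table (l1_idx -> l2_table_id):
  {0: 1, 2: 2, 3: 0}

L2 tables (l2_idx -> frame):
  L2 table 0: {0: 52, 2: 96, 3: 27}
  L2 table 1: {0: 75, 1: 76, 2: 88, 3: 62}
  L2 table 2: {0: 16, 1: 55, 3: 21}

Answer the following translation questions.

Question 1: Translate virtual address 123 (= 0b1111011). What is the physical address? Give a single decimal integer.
vaddr = 123 = 0b1111011
Split: l1_idx=3, l2_idx=3, offset=3
L1[3] = 0
L2[0][3] = 27
paddr = 27 * 8 + 3 = 219

Answer: 219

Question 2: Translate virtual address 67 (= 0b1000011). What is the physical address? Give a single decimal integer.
Answer: 131

Derivation:
vaddr = 67 = 0b1000011
Split: l1_idx=2, l2_idx=0, offset=3
L1[2] = 2
L2[2][0] = 16
paddr = 16 * 8 + 3 = 131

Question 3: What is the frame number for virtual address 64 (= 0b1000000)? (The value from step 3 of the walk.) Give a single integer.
vaddr = 64: l1_idx=2, l2_idx=0
L1[2] = 2; L2[2][0] = 16

Answer: 16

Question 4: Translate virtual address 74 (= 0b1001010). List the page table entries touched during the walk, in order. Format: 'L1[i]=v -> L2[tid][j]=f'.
vaddr = 74 = 0b1001010
Split: l1_idx=2, l2_idx=1, offset=2

Answer: L1[2]=2 -> L2[2][1]=55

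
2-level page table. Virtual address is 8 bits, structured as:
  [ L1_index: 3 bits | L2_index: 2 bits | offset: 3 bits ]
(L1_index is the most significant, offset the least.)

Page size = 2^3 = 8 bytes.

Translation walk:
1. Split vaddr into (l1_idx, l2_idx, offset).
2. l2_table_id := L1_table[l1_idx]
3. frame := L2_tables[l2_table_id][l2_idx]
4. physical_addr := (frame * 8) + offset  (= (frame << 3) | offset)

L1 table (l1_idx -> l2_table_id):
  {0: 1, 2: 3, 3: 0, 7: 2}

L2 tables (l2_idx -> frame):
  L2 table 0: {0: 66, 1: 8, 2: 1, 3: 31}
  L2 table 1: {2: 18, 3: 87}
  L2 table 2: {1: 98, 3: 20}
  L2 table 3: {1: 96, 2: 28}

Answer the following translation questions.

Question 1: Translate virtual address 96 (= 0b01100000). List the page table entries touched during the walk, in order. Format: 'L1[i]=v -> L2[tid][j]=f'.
Answer: L1[3]=0 -> L2[0][0]=66

Derivation:
vaddr = 96 = 0b01100000
Split: l1_idx=3, l2_idx=0, offset=0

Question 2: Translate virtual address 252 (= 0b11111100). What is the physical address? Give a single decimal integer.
vaddr = 252 = 0b11111100
Split: l1_idx=7, l2_idx=3, offset=4
L1[7] = 2
L2[2][3] = 20
paddr = 20 * 8 + 4 = 164

Answer: 164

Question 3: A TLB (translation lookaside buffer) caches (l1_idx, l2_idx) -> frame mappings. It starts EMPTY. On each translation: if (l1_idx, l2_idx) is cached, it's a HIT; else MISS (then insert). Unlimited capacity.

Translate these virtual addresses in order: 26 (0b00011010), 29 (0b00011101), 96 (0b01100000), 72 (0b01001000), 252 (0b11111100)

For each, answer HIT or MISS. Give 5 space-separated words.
vaddr=26: (0,3) not in TLB -> MISS, insert
vaddr=29: (0,3) in TLB -> HIT
vaddr=96: (3,0) not in TLB -> MISS, insert
vaddr=72: (2,1) not in TLB -> MISS, insert
vaddr=252: (7,3) not in TLB -> MISS, insert

Answer: MISS HIT MISS MISS MISS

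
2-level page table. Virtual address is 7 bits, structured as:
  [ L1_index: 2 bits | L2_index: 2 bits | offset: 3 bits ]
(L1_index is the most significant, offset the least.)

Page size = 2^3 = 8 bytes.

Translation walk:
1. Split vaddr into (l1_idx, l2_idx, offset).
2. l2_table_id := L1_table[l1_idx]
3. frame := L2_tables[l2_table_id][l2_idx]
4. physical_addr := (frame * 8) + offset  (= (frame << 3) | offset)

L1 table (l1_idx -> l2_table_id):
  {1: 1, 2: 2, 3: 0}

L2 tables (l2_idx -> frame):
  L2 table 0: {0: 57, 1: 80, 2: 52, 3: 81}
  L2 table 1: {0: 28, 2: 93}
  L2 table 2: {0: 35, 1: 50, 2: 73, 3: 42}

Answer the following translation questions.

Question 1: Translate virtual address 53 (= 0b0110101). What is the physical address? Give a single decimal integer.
vaddr = 53 = 0b0110101
Split: l1_idx=1, l2_idx=2, offset=5
L1[1] = 1
L2[1][2] = 93
paddr = 93 * 8 + 5 = 749

Answer: 749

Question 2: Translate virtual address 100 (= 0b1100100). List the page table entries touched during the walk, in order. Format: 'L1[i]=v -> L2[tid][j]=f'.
vaddr = 100 = 0b1100100
Split: l1_idx=3, l2_idx=0, offset=4

Answer: L1[3]=0 -> L2[0][0]=57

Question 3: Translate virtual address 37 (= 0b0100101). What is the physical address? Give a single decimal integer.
vaddr = 37 = 0b0100101
Split: l1_idx=1, l2_idx=0, offset=5
L1[1] = 1
L2[1][0] = 28
paddr = 28 * 8 + 5 = 229

Answer: 229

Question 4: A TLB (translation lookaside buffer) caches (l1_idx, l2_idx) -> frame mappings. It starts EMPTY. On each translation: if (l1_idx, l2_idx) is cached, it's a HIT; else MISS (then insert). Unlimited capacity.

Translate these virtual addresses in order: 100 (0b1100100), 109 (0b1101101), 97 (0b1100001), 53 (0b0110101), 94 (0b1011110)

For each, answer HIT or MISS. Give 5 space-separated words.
vaddr=100: (3,0) not in TLB -> MISS, insert
vaddr=109: (3,1) not in TLB -> MISS, insert
vaddr=97: (3,0) in TLB -> HIT
vaddr=53: (1,2) not in TLB -> MISS, insert
vaddr=94: (2,3) not in TLB -> MISS, insert

Answer: MISS MISS HIT MISS MISS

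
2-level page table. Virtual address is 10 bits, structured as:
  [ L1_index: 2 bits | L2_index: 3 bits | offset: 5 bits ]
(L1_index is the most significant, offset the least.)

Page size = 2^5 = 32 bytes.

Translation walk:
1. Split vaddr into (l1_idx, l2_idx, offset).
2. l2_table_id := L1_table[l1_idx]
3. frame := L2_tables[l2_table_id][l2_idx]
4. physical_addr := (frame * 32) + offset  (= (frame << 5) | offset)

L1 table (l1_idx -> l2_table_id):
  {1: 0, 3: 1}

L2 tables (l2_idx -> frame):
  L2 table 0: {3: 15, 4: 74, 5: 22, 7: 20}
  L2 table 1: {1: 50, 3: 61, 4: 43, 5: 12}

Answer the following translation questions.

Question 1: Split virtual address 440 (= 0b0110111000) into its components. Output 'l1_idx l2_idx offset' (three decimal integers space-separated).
vaddr = 440 = 0b0110111000
  top 2 bits -> l1_idx = 1
  next 3 bits -> l2_idx = 5
  bottom 5 bits -> offset = 24

Answer: 1 5 24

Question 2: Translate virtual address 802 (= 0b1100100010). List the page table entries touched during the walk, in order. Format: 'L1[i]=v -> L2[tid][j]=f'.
Answer: L1[3]=1 -> L2[1][1]=50

Derivation:
vaddr = 802 = 0b1100100010
Split: l1_idx=3, l2_idx=1, offset=2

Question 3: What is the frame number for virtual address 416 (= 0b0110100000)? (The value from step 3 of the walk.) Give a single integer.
vaddr = 416: l1_idx=1, l2_idx=5
L1[1] = 0; L2[0][5] = 22

Answer: 22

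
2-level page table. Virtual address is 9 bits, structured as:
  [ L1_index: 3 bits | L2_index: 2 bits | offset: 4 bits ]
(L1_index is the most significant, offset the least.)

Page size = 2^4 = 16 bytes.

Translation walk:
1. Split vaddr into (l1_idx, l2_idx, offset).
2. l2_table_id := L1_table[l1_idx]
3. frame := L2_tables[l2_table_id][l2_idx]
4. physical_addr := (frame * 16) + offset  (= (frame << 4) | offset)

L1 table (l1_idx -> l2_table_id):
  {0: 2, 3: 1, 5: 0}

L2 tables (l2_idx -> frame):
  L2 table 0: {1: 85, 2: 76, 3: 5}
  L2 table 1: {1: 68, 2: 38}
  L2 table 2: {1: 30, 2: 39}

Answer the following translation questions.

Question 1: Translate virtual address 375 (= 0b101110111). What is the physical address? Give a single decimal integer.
Answer: 87

Derivation:
vaddr = 375 = 0b101110111
Split: l1_idx=5, l2_idx=3, offset=7
L1[5] = 0
L2[0][3] = 5
paddr = 5 * 16 + 7 = 87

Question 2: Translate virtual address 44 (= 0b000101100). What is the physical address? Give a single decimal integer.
Answer: 636

Derivation:
vaddr = 44 = 0b000101100
Split: l1_idx=0, l2_idx=2, offset=12
L1[0] = 2
L2[2][2] = 39
paddr = 39 * 16 + 12 = 636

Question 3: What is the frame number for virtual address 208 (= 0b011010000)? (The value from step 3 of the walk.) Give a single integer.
vaddr = 208: l1_idx=3, l2_idx=1
L1[3] = 1; L2[1][1] = 68

Answer: 68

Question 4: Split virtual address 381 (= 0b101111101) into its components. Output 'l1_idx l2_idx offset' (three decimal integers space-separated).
vaddr = 381 = 0b101111101
  top 3 bits -> l1_idx = 5
  next 2 bits -> l2_idx = 3
  bottom 4 bits -> offset = 13

Answer: 5 3 13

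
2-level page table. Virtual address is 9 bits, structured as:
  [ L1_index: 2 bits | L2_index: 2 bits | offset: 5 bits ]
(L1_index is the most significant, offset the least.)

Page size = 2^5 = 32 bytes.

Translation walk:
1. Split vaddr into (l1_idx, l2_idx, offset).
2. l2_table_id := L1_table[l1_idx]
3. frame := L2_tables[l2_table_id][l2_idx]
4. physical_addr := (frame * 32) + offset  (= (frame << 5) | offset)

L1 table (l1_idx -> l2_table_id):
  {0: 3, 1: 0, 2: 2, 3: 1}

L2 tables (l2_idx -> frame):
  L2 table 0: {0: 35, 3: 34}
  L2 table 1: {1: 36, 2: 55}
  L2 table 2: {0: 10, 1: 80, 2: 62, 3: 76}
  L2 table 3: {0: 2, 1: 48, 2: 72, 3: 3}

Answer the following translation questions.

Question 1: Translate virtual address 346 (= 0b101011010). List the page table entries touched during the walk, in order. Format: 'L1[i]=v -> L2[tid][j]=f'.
vaddr = 346 = 0b101011010
Split: l1_idx=2, l2_idx=2, offset=26

Answer: L1[2]=2 -> L2[2][2]=62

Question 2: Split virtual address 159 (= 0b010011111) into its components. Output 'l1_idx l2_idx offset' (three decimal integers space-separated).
Answer: 1 0 31

Derivation:
vaddr = 159 = 0b010011111
  top 2 bits -> l1_idx = 1
  next 2 bits -> l2_idx = 0
  bottom 5 bits -> offset = 31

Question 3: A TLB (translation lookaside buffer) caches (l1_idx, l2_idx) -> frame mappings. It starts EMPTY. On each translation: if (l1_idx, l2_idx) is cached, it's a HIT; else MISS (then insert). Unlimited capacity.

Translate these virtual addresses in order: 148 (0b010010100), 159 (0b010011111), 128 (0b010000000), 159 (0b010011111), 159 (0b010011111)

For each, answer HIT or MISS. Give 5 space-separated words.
Answer: MISS HIT HIT HIT HIT

Derivation:
vaddr=148: (1,0) not in TLB -> MISS, insert
vaddr=159: (1,0) in TLB -> HIT
vaddr=128: (1,0) in TLB -> HIT
vaddr=159: (1,0) in TLB -> HIT
vaddr=159: (1,0) in TLB -> HIT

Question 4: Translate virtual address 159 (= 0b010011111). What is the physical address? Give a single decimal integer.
Answer: 1151

Derivation:
vaddr = 159 = 0b010011111
Split: l1_idx=1, l2_idx=0, offset=31
L1[1] = 0
L2[0][0] = 35
paddr = 35 * 32 + 31 = 1151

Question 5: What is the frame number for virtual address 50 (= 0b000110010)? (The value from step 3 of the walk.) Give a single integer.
vaddr = 50: l1_idx=0, l2_idx=1
L1[0] = 3; L2[3][1] = 48

Answer: 48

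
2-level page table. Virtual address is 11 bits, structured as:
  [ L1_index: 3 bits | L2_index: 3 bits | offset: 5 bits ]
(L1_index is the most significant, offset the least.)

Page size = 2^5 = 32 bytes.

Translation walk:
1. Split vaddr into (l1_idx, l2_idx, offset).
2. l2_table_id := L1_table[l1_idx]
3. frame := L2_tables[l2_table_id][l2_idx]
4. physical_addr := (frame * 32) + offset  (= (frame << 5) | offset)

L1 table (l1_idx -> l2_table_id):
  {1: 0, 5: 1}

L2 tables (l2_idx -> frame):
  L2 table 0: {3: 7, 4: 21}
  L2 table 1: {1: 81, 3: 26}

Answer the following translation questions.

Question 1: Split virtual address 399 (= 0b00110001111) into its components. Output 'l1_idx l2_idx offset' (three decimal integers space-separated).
Answer: 1 4 15

Derivation:
vaddr = 399 = 0b00110001111
  top 3 bits -> l1_idx = 1
  next 3 bits -> l2_idx = 4
  bottom 5 bits -> offset = 15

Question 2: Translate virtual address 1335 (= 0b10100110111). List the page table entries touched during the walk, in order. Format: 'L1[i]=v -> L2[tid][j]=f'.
vaddr = 1335 = 0b10100110111
Split: l1_idx=5, l2_idx=1, offset=23

Answer: L1[5]=1 -> L2[1][1]=81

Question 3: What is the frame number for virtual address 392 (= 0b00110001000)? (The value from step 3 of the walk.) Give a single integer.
vaddr = 392: l1_idx=1, l2_idx=4
L1[1] = 0; L2[0][4] = 21

Answer: 21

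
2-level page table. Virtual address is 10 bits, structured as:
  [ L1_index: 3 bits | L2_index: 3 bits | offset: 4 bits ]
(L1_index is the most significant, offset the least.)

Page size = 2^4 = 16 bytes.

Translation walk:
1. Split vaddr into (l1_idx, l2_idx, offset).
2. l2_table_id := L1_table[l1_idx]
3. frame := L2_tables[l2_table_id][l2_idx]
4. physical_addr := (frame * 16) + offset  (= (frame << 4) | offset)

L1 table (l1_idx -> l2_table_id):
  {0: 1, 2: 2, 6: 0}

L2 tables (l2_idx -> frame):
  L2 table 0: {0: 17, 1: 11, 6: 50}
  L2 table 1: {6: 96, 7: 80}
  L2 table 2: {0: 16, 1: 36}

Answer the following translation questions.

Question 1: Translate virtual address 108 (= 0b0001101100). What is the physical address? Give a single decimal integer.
vaddr = 108 = 0b0001101100
Split: l1_idx=0, l2_idx=6, offset=12
L1[0] = 1
L2[1][6] = 96
paddr = 96 * 16 + 12 = 1548

Answer: 1548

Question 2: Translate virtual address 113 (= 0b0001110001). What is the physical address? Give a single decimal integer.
vaddr = 113 = 0b0001110001
Split: l1_idx=0, l2_idx=7, offset=1
L1[0] = 1
L2[1][7] = 80
paddr = 80 * 16 + 1 = 1281

Answer: 1281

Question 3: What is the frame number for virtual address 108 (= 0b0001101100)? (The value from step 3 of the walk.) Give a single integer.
Answer: 96

Derivation:
vaddr = 108: l1_idx=0, l2_idx=6
L1[0] = 1; L2[1][6] = 96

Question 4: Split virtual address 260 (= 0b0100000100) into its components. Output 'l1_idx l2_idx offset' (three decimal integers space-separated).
Answer: 2 0 4

Derivation:
vaddr = 260 = 0b0100000100
  top 3 bits -> l1_idx = 2
  next 3 bits -> l2_idx = 0
  bottom 4 bits -> offset = 4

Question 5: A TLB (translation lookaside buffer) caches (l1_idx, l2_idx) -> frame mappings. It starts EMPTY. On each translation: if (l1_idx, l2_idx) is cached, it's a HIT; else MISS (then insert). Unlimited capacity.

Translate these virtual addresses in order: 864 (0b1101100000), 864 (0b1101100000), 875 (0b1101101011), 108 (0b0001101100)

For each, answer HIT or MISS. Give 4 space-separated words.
vaddr=864: (6,6) not in TLB -> MISS, insert
vaddr=864: (6,6) in TLB -> HIT
vaddr=875: (6,6) in TLB -> HIT
vaddr=108: (0,6) not in TLB -> MISS, insert

Answer: MISS HIT HIT MISS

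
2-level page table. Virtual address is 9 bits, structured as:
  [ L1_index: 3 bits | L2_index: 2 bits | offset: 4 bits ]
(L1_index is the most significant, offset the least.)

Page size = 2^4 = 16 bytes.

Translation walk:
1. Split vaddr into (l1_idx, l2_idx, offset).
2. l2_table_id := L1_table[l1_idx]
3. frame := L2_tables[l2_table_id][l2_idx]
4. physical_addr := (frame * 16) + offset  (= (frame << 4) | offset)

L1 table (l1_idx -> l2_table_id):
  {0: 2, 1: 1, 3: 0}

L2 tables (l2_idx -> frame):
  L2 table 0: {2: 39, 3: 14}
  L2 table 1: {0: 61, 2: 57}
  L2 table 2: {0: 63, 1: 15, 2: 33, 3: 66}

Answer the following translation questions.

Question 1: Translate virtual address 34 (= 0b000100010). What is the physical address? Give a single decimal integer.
vaddr = 34 = 0b000100010
Split: l1_idx=0, l2_idx=2, offset=2
L1[0] = 2
L2[2][2] = 33
paddr = 33 * 16 + 2 = 530

Answer: 530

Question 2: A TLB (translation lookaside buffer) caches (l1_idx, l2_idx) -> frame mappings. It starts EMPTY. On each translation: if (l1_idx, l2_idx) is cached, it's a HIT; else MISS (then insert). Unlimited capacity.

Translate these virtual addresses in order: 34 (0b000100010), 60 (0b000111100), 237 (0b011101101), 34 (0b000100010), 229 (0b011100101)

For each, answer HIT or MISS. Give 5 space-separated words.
vaddr=34: (0,2) not in TLB -> MISS, insert
vaddr=60: (0,3) not in TLB -> MISS, insert
vaddr=237: (3,2) not in TLB -> MISS, insert
vaddr=34: (0,2) in TLB -> HIT
vaddr=229: (3,2) in TLB -> HIT

Answer: MISS MISS MISS HIT HIT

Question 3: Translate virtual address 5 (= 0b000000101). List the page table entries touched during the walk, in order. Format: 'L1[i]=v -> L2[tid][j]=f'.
vaddr = 5 = 0b000000101
Split: l1_idx=0, l2_idx=0, offset=5

Answer: L1[0]=2 -> L2[2][0]=63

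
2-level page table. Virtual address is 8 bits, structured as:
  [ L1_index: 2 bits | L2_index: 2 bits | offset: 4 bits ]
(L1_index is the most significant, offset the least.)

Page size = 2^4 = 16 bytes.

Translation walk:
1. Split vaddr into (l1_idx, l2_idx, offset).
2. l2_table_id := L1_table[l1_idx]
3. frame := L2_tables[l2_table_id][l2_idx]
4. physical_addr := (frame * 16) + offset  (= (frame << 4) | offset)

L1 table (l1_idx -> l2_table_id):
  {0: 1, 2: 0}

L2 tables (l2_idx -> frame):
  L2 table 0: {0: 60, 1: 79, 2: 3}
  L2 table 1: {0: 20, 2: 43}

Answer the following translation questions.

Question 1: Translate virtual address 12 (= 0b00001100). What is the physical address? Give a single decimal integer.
Answer: 332

Derivation:
vaddr = 12 = 0b00001100
Split: l1_idx=0, l2_idx=0, offset=12
L1[0] = 1
L2[1][0] = 20
paddr = 20 * 16 + 12 = 332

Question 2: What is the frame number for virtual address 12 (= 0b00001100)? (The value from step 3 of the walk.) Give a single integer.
Answer: 20

Derivation:
vaddr = 12: l1_idx=0, l2_idx=0
L1[0] = 1; L2[1][0] = 20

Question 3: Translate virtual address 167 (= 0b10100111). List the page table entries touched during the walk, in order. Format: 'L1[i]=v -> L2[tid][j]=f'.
vaddr = 167 = 0b10100111
Split: l1_idx=2, l2_idx=2, offset=7

Answer: L1[2]=0 -> L2[0][2]=3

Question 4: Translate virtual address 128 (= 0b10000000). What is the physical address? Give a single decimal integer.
vaddr = 128 = 0b10000000
Split: l1_idx=2, l2_idx=0, offset=0
L1[2] = 0
L2[0][0] = 60
paddr = 60 * 16 + 0 = 960

Answer: 960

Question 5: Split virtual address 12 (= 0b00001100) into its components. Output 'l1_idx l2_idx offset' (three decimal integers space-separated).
Answer: 0 0 12

Derivation:
vaddr = 12 = 0b00001100
  top 2 bits -> l1_idx = 0
  next 2 bits -> l2_idx = 0
  bottom 4 bits -> offset = 12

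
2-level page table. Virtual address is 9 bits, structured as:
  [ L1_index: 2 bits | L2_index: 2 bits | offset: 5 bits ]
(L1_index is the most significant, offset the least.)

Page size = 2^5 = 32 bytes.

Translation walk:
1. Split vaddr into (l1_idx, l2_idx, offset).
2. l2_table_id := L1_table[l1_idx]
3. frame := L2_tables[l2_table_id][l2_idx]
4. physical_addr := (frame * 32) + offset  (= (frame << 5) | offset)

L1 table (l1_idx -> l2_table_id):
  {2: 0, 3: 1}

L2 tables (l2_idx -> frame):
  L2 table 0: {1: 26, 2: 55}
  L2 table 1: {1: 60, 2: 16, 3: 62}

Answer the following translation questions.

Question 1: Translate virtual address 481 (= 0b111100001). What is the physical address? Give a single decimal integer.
Answer: 1985

Derivation:
vaddr = 481 = 0b111100001
Split: l1_idx=3, l2_idx=3, offset=1
L1[3] = 1
L2[1][3] = 62
paddr = 62 * 32 + 1 = 1985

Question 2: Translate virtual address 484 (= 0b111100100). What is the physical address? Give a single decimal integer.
vaddr = 484 = 0b111100100
Split: l1_idx=3, l2_idx=3, offset=4
L1[3] = 1
L2[1][3] = 62
paddr = 62 * 32 + 4 = 1988

Answer: 1988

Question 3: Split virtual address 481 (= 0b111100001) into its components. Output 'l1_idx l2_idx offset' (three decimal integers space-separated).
vaddr = 481 = 0b111100001
  top 2 bits -> l1_idx = 3
  next 2 bits -> l2_idx = 3
  bottom 5 bits -> offset = 1

Answer: 3 3 1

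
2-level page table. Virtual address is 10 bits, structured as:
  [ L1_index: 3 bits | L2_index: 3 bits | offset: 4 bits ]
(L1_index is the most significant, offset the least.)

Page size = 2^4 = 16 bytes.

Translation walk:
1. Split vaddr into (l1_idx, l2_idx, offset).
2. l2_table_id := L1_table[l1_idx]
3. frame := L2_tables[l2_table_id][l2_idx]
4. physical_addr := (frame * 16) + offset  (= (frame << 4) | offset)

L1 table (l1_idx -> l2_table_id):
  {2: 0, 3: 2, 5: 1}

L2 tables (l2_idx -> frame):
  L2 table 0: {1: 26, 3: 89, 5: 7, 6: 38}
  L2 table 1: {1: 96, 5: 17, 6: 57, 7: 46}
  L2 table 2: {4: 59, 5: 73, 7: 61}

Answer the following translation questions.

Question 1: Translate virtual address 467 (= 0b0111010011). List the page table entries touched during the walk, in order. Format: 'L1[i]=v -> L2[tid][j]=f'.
Answer: L1[3]=2 -> L2[2][5]=73

Derivation:
vaddr = 467 = 0b0111010011
Split: l1_idx=3, l2_idx=5, offset=3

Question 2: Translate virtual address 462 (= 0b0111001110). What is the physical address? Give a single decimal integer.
vaddr = 462 = 0b0111001110
Split: l1_idx=3, l2_idx=4, offset=14
L1[3] = 2
L2[2][4] = 59
paddr = 59 * 16 + 14 = 958

Answer: 958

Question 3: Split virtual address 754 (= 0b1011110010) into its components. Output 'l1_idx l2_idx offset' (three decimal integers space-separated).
Answer: 5 7 2

Derivation:
vaddr = 754 = 0b1011110010
  top 3 bits -> l1_idx = 5
  next 3 bits -> l2_idx = 7
  bottom 4 bits -> offset = 2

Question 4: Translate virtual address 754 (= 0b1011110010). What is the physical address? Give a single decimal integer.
Answer: 738

Derivation:
vaddr = 754 = 0b1011110010
Split: l1_idx=5, l2_idx=7, offset=2
L1[5] = 1
L2[1][7] = 46
paddr = 46 * 16 + 2 = 738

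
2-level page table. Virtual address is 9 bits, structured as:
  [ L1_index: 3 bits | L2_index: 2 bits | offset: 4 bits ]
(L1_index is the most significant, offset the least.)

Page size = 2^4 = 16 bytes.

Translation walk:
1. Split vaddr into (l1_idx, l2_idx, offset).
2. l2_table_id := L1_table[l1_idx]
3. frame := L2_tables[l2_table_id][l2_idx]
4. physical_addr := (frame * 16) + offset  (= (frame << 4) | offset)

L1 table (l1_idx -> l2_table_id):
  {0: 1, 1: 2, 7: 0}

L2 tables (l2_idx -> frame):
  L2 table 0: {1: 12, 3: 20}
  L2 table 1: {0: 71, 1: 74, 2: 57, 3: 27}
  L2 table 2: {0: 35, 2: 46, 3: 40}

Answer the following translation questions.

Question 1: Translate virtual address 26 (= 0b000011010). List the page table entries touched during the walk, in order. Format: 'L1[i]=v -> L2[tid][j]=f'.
vaddr = 26 = 0b000011010
Split: l1_idx=0, l2_idx=1, offset=10

Answer: L1[0]=1 -> L2[1][1]=74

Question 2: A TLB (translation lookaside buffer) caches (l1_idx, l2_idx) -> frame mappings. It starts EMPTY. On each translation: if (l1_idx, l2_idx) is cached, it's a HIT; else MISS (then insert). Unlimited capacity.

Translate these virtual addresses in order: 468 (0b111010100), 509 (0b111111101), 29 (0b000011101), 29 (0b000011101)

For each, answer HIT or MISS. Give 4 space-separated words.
vaddr=468: (7,1) not in TLB -> MISS, insert
vaddr=509: (7,3) not in TLB -> MISS, insert
vaddr=29: (0,1) not in TLB -> MISS, insert
vaddr=29: (0,1) in TLB -> HIT

Answer: MISS MISS MISS HIT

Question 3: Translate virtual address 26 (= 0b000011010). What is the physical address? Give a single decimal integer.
vaddr = 26 = 0b000011010
Split: l1_idx=0, l2_idx=1, offset=10
L1[0] = 1
L2[1][1] = 74
paddr = 74 * 16 + 10 = 1194

Answer: 1194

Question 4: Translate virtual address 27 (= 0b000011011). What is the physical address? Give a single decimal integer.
Answer: 1195

Derivation:
vaddr = 27 = 0b000011011
Split: l1_idx=0, l2_idx=1, offset=11
L1[0] = 1
L2[1][1] = 74
paddr = 74 * 16 + 11 = 1195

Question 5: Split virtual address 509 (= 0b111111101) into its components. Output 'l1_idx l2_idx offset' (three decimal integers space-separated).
vaddr = 509 = 0b111111101
  top 3 bits -> l1_idx = 7
  next 2 bits -> l2_idx = 3
  bottom 4 bits -> offset = 13

Answer: 7 3 13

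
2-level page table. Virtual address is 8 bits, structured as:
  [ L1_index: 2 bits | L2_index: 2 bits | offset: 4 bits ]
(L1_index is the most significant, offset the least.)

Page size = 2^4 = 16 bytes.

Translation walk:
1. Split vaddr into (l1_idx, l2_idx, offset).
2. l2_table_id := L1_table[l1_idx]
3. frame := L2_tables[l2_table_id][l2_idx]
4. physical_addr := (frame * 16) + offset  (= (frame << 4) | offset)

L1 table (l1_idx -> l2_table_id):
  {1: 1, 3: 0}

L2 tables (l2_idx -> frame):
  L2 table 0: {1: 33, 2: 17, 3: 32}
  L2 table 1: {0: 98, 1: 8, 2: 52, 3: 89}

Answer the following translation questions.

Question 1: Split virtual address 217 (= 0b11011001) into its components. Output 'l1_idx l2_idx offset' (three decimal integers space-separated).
vaddr = 217 = 0b11011001
  top 2 bits -> l1_idx = 3
  next 2 bits -> l2_idx = 1
  bottom 4 bits -> offset = 9

Answer: 3 1 9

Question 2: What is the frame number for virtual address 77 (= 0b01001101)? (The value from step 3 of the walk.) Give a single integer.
Answer: 98

Derivation:
vaddr = 77: l1_idx=1, l2_idx=0
L1[1] = 1; L2[1][0] = 98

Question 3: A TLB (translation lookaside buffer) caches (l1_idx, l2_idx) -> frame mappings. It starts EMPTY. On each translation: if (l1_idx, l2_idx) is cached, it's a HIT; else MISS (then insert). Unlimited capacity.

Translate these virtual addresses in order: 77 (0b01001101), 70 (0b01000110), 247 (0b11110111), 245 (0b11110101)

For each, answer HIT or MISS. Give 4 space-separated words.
vaddr=77: (1,0) not in TLB -> MISS, insert
vaddr=70: (1,0) in TLB -> HIT
vaddr=247: (3,3) not in TLB -> MISS, insert
vaddr=245: (3,3) in TLB -> HIT

Answer: MISS HIT MISS HIT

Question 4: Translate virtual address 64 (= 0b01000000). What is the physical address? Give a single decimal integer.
Answer: 1568

Derivation:
vaddr = 64 = 0b01000000
Split: l1_idx=1, l2_idx=0, offset=0
L1[1] = 1
L2[1][0] = 98
paddr = 98 * 16 + 0 = 1568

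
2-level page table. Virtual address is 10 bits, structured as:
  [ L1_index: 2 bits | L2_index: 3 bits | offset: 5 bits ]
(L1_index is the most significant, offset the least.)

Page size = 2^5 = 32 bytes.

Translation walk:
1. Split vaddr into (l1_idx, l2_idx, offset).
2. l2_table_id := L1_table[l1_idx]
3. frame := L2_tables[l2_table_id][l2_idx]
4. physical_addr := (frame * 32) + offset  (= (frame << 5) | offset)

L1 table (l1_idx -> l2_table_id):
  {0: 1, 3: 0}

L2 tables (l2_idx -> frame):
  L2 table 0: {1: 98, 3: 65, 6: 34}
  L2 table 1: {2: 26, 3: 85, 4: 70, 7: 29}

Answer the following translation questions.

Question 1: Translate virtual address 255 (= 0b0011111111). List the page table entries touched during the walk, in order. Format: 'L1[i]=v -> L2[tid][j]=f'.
Answer: L1[0]=1 -> L2[1][7]=29

Derivation:
vaddr = 255 = 0b0011111111
Split: l1_idx=0, l2_idx=7, offset=31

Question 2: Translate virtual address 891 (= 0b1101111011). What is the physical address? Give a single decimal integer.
vaddr = 891 = 0b1101111011
Split: l1_idx=3, l2_idx=3, offset=27
L1[3] = 0
L2[0][3] = 65
paddr = 65 * 32 + 27 = 2107

Answer: 2107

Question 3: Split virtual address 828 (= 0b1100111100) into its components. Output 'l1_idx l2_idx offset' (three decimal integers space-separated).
Answer: 3 1 28

Derivation:
vaddr = 828 = 0b1100111100
  top 2 bits -> l1_idx = 3
  next 3 bits -> l2_idx = 1
  bottom 5 bits -> offset = 28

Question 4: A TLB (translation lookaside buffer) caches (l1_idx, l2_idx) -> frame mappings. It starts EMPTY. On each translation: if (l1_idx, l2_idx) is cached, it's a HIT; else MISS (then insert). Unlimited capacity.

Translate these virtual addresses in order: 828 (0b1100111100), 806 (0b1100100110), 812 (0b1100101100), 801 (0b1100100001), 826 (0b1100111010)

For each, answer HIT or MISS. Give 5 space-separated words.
vaddr=828: (3,1) not in TLB -> MISS, insert
vaddr=806: (3,1) in TLB -> HIT
vaddr=812: (3,1) in TLB -> HIT
vaddr=801: (3,1) in TLB -> HIT
vaddr=826: (3,1) in TLB -> HIT

Answer: MISS HIT HIT HIT HIT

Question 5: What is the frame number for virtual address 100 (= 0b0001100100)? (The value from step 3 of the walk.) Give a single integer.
Answer: 85

Derivation:
vaddr = 100: l1_idx=0, l2_idx=3
L1[0] = 1; L2[1][3] = 85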